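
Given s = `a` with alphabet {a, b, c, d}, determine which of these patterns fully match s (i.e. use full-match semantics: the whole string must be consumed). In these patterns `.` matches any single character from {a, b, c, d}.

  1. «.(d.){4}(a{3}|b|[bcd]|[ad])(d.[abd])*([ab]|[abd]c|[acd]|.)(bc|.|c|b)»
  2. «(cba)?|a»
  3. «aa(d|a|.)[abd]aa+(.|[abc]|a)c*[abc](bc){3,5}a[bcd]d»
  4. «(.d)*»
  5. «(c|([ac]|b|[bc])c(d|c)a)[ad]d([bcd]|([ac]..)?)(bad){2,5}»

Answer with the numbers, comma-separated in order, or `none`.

2

1 → no match
2 → match
3 → no match — must start with `aa`
4 → no match
5 → no match — must end with `bad`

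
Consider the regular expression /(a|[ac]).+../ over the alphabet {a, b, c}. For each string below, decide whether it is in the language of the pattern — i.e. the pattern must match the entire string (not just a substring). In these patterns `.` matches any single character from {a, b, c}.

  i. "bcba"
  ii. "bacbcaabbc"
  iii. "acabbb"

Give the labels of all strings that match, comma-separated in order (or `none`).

iii

i → no match
ii → no match
iii → match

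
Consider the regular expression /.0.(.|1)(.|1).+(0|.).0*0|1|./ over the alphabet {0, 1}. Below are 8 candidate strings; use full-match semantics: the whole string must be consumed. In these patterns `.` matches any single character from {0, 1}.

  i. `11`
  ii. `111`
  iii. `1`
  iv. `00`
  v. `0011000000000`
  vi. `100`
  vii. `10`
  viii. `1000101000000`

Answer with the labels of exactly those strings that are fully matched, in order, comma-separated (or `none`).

iii, v, viii

i → no match
ii → no match
iii → match
iv → no match
v → match
vi → no match
vii → no match
viii → match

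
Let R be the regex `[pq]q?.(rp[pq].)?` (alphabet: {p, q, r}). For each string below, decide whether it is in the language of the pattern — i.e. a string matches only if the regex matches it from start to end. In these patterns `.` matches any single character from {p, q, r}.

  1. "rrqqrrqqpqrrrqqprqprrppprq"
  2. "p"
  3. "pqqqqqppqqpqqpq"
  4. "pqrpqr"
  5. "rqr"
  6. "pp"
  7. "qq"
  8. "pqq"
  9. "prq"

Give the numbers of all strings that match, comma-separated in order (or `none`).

1 → no match
2 → no match
3 → no match
4 → match
5 → no match
6 → match
7 → match
8 → match
9 → no match

4, 6, 7, 8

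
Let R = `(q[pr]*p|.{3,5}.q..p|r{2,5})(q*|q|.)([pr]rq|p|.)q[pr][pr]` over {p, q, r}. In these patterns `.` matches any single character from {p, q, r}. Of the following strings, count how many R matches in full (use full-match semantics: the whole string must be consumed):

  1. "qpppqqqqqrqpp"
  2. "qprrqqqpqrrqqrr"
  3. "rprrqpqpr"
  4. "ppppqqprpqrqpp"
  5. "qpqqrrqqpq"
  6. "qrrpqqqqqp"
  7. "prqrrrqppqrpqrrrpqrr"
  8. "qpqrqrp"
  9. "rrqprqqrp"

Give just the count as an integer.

5

1 → match
2 → match
3 → no match
4 → match
5 → no match
6 → no match
7 → no match
8 → match
9 → match
Total matched: 5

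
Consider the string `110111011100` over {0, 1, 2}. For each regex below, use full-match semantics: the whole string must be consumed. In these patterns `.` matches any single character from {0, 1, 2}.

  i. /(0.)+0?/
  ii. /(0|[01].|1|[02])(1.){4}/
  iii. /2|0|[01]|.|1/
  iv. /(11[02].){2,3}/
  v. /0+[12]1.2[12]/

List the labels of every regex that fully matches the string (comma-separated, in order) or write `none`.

iv

i → no match — must start with `0`
ii → no match
iii → no match
iv → match
v → no match — must start with `0`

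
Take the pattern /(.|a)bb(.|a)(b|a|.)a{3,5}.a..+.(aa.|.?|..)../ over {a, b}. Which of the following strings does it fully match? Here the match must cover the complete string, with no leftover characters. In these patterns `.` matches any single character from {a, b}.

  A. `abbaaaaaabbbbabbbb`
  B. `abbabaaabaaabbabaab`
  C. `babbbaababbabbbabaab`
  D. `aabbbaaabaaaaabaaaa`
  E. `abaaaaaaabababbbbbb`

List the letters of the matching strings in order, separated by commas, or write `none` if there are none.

A → no match
B → match
C → no match
D → no match
E → no match

B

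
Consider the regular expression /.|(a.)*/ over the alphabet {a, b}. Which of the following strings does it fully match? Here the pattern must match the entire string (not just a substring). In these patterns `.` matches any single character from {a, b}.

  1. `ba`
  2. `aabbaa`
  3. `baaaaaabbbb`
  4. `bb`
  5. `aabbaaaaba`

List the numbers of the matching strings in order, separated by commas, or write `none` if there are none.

none

1. `ba` → no match
2. `aabbaa` → no match
3. `baaaaaabbbb` → no match
4. `bb` → no match
5. `aabbaaaaba` → no match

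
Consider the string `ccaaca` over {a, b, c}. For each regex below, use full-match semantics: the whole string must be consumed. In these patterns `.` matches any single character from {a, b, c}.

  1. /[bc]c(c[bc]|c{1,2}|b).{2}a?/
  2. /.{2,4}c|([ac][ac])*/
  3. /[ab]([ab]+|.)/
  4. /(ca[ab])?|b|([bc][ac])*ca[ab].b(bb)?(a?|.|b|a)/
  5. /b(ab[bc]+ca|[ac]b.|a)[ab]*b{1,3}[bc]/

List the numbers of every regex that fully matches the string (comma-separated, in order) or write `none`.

2

1 → no match
2 → match
3 → no match
4 → no match
5 → no match — must start with `b`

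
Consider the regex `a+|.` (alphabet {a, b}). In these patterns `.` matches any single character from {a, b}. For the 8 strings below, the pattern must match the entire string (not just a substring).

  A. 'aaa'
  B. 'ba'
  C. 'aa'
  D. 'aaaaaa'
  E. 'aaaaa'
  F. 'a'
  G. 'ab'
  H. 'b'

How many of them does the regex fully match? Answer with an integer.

A → match
B → no match
C → match
D → match
E → match
F → match
G → no match
H → match
Total matched: 6

6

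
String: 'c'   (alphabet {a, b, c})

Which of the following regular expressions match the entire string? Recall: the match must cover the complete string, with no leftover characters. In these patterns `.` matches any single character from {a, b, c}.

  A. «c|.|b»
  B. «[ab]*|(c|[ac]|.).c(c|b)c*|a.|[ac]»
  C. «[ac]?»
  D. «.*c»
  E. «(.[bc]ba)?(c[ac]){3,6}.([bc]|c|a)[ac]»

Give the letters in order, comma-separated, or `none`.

A → match
B → match
C → match
D → match
E → no match

A, B, C, D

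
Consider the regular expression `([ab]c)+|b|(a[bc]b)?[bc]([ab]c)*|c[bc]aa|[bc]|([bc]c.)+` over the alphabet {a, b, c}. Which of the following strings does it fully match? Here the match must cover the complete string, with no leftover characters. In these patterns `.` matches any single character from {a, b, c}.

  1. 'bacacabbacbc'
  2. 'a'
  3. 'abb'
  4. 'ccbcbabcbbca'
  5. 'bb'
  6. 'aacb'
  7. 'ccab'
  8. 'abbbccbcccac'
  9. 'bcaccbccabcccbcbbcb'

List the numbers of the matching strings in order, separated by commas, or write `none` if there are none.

none

1 → no match
2 → no match
3 → no match
4 → no match
5 → no match
6 → no match
7 → no match
8 → no match
9 → no match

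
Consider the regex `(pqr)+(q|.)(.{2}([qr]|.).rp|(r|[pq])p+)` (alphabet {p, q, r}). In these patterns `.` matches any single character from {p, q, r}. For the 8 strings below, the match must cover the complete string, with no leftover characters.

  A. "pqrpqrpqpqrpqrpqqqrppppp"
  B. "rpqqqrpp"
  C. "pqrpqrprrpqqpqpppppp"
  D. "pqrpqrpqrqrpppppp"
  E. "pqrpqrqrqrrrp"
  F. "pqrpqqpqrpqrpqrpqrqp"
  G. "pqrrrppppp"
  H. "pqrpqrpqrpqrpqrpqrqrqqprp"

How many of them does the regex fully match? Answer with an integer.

4

A → no match
B → no match — must start with "pqr"
C → no match
D → match
E → match
F → no match
G → match
H → match
Total matched: 4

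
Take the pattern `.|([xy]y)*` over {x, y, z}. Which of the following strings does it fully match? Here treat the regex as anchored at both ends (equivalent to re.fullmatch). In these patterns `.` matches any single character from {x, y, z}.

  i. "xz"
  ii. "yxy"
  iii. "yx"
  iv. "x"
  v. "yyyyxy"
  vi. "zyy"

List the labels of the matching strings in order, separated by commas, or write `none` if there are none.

i. "xz" → no match
ii. "yxy" → no match
iii. "yx" → no match
iv. "x" → match
v. "yyyyxy" → match
vi. "zyy" → no match

iv, v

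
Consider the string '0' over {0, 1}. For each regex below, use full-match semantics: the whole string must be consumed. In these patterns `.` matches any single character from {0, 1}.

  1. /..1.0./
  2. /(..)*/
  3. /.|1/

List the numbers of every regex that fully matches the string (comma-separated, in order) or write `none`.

1 → no match
2 → no match
3 → match

3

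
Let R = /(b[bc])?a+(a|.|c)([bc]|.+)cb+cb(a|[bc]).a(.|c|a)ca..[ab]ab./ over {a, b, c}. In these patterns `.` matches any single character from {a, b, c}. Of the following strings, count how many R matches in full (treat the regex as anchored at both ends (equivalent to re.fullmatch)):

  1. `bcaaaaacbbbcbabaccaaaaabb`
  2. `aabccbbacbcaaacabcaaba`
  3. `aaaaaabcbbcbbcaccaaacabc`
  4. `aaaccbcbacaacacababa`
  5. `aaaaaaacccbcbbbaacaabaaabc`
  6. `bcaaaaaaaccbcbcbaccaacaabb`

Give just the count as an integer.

3

1 → match
2 → no match
3 → no match
4 → match
5 → no match
6 → match
Total matched: 3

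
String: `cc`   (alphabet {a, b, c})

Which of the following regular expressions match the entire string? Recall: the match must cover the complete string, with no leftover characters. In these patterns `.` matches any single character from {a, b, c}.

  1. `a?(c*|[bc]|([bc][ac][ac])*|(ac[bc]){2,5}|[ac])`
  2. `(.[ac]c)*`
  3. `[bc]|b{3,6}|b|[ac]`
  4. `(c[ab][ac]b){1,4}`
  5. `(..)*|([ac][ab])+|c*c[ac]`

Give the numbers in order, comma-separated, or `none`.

1 → match
2 → no match
3 → no match
4 → no match — must end with `b`
5 → match

1, 5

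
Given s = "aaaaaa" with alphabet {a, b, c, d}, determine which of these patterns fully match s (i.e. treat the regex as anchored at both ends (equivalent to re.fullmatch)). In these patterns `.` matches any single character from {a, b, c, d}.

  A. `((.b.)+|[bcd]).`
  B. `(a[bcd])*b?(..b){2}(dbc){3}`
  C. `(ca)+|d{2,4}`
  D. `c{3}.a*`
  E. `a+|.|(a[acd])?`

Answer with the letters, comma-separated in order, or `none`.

E

A → no match
B → no match — must end with "dbc"
C → no match
D → no match — must start with "c"
E → match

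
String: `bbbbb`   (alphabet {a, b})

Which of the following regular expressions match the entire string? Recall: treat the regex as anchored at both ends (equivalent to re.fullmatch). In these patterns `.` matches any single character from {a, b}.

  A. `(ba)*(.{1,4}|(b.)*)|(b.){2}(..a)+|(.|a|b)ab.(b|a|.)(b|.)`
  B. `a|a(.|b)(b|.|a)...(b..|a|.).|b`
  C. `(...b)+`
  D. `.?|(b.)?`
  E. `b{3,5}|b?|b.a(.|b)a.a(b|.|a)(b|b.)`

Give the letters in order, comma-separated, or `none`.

E

A → no match
B → no match
C → no match
D → no match
E → match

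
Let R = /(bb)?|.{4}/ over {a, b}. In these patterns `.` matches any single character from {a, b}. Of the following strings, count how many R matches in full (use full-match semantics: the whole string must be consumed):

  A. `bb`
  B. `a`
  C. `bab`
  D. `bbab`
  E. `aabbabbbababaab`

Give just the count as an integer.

2

A → match
B → no match
C → no match
D → match
E → no match
Total matched: 2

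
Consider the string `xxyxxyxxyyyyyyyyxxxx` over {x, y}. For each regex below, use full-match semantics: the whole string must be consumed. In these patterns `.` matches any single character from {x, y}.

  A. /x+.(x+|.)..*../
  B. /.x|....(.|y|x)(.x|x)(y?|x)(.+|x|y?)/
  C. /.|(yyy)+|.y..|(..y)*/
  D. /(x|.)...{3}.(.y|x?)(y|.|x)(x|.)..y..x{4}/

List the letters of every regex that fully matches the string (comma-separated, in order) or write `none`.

A, B, D

A → match
B → match
C → no match
D → match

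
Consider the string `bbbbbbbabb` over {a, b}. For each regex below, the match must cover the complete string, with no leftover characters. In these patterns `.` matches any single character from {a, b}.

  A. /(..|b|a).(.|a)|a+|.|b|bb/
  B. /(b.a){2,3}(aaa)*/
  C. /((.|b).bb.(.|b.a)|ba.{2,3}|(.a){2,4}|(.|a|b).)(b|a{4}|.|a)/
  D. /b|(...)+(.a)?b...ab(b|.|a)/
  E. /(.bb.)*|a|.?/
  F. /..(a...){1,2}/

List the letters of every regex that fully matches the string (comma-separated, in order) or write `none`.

A → no match
B → no match
C → no match
D → match
E → no match
F → no match

D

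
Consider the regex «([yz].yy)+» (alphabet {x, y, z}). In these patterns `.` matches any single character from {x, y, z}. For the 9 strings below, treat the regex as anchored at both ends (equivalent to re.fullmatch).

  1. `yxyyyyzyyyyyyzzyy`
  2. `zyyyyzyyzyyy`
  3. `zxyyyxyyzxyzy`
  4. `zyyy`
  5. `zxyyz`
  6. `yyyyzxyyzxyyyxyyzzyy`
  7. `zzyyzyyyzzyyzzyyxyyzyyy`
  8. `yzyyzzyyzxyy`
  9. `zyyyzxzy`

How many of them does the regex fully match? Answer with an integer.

1 → no match
2 → match
3 → no match — must end with `yy`
4 → match
5 → no match — must end with `yy`
6 → match
7 → no match
8 → match
9 → no match — must end with `yy`
Total matched: 4

4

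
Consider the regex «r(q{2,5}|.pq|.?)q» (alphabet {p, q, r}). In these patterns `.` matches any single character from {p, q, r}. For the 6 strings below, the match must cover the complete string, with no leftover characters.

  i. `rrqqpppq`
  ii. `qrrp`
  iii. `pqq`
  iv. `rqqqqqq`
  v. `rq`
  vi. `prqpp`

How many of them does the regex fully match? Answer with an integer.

2

i → no match
ii → no match — must start with `r`
iii → no match — must start with `r`
iv → match
v → match
vi → no match — must start with `r`
Total matched: 2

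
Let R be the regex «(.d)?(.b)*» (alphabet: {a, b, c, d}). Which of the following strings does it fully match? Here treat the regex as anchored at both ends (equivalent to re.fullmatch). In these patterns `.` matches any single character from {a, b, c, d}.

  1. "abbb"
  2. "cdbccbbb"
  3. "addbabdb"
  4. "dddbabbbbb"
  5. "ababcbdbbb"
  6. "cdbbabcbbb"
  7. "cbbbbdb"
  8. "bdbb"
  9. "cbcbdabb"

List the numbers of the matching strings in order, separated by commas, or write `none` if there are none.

1, 3, 4, 5, 6, 8

1 → match
2 → no match
3 → match
4 → match
5 → match
6 → match
7 → no match
8 → match
9 → no match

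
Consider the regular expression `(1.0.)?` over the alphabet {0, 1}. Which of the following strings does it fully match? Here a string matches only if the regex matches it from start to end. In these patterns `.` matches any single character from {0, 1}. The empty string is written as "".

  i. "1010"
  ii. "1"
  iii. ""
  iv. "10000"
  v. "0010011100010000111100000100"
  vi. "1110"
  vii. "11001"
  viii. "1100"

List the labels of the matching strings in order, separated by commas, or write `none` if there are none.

iii, viii

i → no match
ii → no match
iii → match
iv → no match
v → no match
vi → no match
vii → no match
viii → match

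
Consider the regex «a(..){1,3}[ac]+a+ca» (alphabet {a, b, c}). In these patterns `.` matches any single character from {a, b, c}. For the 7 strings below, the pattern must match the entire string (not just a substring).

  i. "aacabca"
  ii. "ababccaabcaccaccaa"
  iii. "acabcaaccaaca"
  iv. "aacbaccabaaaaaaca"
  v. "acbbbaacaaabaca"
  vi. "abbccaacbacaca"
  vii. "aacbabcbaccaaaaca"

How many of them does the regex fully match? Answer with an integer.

1

i. "aacabca" → no match — must end with "aca"
ii → no match — must end with "aca"
iii → match
iv → no match
v → no match
vi → no match
vii → no match
Total matched: 1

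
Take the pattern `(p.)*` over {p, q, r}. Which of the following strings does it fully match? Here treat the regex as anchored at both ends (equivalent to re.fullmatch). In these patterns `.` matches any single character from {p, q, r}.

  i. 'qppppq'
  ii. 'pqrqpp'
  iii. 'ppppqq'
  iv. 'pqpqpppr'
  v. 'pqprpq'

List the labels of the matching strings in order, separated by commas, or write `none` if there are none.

i. 'qppppq' → no match
ii. 'pqrqpp' → no match
iii. 'ppppqq' → no match
iv. 'pqpqpppr' → match
v. 'pqprpq' → match

iv, v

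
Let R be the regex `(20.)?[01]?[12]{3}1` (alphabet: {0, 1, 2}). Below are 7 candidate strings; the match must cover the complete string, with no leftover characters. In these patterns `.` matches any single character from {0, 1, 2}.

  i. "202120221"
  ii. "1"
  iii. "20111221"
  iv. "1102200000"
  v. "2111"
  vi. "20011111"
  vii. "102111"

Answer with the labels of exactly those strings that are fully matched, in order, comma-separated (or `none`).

i → no match
ii → no match
iii → match
iv → no match — must end with "1"
v → match
vi → match
vii → no match

iii, v, vi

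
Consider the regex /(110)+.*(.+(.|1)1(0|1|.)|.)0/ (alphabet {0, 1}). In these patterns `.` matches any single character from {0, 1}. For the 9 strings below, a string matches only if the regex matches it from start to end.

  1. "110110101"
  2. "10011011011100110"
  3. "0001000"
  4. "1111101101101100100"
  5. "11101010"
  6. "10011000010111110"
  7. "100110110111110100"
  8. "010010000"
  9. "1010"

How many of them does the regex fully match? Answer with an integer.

1. "110110101" → no match — must end with "0"
2 → no match — must start with "110"
3. "0001000" → no match — must start with "110"
4 → no match — must start with "110"
5. "11101010" → no match — must start with "110"
6 → no match — must start with "110"
7 → no match — must start with "110"
8. "010010000" → no match — must start with "110"
9. "1010" → no match — must start with "110"
Total matched: 0

0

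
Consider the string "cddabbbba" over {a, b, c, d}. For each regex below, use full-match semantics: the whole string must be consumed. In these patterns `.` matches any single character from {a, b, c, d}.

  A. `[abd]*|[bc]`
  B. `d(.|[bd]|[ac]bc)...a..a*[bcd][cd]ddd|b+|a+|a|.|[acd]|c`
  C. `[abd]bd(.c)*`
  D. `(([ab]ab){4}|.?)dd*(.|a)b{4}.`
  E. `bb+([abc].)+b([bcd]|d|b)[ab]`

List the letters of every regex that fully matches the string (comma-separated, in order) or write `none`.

D

A → no match
B → no match
C → no match
D → match
E → no match — must start with "bb"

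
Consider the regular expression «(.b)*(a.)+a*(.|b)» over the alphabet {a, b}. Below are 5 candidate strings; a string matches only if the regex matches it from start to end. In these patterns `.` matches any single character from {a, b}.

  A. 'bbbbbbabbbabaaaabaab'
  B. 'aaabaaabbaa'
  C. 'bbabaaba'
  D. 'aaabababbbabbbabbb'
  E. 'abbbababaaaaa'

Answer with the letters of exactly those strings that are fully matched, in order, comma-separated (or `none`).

A → no match
B. 'aaabaaabbaa' → no match
C. 'bbabaaba' → no match
D → no match
E → match

E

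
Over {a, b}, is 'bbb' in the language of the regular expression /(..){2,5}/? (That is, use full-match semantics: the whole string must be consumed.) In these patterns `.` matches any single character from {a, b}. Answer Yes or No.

No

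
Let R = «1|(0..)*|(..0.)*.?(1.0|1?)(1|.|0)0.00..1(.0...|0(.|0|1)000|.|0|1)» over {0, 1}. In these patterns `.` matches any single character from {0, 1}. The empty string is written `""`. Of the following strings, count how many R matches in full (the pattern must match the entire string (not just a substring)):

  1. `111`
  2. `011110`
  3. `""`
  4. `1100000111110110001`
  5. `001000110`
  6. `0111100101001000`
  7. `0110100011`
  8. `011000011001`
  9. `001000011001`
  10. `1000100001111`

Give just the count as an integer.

1. `111` → no match
2. `011110` → no match
3. `""` → match
4 → no match
5. `001000110` → match
6 → no match
7. `0110100011` → no match
8. `011000011001` → match
9. `001000011001` → match
10 → match
Total matched: 5

5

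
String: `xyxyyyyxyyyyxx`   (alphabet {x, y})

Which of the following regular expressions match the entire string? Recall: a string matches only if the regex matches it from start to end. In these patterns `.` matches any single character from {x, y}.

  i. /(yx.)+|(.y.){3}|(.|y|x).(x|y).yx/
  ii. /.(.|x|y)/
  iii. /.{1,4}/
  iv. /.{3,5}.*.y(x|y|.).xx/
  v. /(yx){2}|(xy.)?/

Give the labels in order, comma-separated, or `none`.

i → no match
ii → no match
iii → no match
iv → match
v → no match

iv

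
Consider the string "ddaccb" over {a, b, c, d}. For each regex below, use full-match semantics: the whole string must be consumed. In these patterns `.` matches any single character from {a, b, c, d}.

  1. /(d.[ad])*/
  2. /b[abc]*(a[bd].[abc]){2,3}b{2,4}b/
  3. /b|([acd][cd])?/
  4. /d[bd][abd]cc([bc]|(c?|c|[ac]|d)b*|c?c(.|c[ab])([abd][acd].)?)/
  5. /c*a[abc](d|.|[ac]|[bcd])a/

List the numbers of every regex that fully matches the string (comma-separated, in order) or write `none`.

1 → no match
2 → no match — must start with "b"
3 → no match
4 → match
5 → no match — must end with "a"

4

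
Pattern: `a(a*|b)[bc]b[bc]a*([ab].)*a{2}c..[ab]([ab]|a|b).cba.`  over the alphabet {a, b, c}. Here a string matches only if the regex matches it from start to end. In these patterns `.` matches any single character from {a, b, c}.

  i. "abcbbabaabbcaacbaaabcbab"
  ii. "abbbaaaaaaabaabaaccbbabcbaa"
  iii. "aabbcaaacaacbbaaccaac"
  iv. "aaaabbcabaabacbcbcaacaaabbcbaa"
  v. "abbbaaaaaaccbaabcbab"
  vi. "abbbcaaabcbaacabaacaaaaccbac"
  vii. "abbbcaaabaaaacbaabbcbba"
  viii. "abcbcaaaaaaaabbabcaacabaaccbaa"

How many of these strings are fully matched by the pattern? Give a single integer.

6

i → match
ii → match
iii → no match
iv → match
v → match
vi → match
vii → no match
viii → match
Total matched: 6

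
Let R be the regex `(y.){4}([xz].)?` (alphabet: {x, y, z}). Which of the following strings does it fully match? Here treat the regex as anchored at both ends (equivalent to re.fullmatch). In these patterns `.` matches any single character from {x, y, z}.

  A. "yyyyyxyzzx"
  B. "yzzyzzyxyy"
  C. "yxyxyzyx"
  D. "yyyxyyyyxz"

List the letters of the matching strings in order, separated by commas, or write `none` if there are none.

A → match
B → no match
C → match
D → match

A, C, D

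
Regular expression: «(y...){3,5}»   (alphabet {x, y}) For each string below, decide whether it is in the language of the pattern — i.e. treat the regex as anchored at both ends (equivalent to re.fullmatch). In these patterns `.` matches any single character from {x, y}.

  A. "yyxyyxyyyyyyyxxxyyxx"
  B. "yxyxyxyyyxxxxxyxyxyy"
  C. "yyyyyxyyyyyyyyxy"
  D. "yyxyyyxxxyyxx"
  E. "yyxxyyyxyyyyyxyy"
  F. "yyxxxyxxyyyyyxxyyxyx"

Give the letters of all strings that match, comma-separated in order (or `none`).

A → match
B → no match
C → match
D → no match
E → match
F → no match

A, C, E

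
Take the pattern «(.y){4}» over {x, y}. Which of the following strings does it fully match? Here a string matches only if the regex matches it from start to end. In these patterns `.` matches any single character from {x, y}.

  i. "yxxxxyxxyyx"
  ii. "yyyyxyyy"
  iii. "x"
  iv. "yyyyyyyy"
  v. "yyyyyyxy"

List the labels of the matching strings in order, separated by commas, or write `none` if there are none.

i → no match — must end with "y"
ii → match
iii → no match — must end with "y"
iv → match
v → match

ii, iv, v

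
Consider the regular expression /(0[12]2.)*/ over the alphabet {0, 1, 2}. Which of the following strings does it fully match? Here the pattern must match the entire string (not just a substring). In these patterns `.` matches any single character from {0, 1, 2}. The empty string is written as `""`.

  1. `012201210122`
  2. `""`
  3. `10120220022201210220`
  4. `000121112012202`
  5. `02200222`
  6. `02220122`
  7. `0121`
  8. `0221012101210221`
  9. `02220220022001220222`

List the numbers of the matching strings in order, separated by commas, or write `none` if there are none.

1, 2, 5, 6, 7, 8, 9

1 → match
2 → match
3 → no match
4 → no match
5 → match
6 → match
7 → match
8 → match
9 → match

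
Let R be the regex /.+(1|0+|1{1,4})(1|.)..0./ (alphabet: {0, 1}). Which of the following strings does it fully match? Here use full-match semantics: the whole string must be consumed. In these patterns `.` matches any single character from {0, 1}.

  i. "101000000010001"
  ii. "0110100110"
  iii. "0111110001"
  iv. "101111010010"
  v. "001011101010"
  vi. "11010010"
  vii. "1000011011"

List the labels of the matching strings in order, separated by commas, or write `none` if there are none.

i, iii

i → match
ii. "0110100110" → no match
iii. "0111110001" → match
iv. "101111010010" → no match
v. "001011101010" → no match
vi. "11010010" → no match
vii. "1000011011" → no match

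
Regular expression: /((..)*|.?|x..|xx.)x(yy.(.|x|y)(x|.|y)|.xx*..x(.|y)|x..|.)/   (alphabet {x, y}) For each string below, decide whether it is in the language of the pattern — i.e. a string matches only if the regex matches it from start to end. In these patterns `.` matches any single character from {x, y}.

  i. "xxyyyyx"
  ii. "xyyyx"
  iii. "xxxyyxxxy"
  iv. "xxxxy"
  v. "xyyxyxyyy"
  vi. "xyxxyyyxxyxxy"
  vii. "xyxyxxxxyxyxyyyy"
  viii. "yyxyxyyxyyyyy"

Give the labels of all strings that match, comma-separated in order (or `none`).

i, iv

i → match
ii → no match
iii → no match
iv → match
v → no match
vi → no match
vii → no match
viii → no match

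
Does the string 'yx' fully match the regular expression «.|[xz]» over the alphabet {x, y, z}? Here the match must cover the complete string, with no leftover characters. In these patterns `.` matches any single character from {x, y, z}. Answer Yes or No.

No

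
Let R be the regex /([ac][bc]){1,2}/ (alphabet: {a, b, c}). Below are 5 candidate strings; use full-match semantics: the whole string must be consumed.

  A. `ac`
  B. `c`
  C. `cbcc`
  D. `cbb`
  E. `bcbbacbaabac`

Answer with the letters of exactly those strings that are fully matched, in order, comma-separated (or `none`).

A → match
B → no match
C → match
D → no match
E → no match

A, C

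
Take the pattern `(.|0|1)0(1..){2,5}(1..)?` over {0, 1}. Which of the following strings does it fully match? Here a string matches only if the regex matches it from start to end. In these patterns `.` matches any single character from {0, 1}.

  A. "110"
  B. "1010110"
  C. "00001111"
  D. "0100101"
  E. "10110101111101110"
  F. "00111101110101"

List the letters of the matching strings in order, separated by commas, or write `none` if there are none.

E, F

A → no match
B → no match
C → no match
D → no match
E → match
F → match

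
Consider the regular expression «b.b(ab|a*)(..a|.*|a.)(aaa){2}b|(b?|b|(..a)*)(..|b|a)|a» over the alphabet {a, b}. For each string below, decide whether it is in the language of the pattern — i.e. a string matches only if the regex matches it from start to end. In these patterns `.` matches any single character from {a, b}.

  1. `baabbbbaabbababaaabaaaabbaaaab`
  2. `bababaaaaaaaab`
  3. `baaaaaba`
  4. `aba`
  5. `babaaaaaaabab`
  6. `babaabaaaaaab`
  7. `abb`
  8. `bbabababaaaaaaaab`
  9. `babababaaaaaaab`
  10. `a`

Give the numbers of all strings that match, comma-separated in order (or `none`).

1 → no match
2 → match
3 → match
4 → no match
5 → no match
6 → match
7 → no match
8 → no match
9 → match
10 → match

2, 3, 6, 9, 10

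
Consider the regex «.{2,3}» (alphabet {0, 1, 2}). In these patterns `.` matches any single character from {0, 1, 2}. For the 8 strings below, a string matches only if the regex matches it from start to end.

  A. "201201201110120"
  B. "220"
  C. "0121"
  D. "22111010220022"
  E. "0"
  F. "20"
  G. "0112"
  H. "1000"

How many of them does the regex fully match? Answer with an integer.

2

A → no match
B → match
C → no match
D → no match
E → no match
F → match
G → no match
H → no match
Total matched: 2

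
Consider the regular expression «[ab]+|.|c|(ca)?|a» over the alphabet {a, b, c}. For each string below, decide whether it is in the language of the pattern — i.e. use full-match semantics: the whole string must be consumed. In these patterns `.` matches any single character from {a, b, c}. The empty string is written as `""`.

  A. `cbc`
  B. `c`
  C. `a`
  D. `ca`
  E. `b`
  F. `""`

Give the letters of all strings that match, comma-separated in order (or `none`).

A → no match
B → match
C → match
D → match
E → match
F → match

B, C, D, E, F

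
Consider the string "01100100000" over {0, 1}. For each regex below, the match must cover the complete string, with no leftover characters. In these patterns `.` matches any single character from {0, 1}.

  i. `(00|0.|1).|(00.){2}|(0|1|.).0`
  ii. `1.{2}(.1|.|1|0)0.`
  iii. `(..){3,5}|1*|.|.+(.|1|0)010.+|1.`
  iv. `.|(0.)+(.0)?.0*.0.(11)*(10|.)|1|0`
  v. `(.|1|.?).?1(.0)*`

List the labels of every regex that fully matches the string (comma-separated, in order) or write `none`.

i → no match
ii → no match — must start with "1"
iii → match
iv → no match
v → match

iii, v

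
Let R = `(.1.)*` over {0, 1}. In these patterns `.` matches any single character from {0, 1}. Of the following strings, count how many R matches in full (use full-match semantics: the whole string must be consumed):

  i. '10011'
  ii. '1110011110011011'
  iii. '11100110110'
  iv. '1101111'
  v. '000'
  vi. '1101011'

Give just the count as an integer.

i → no match
ii → no match
iii → no match
iv → no match
v → no match
vi → no match
Total matched: 0

0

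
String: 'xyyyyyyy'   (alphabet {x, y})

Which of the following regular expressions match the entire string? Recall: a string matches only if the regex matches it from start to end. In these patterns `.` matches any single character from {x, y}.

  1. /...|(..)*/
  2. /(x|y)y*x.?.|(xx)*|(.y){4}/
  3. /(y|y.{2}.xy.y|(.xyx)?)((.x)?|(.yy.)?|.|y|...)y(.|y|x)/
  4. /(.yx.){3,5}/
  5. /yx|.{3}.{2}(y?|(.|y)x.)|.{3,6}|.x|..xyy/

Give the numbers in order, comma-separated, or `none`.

1, 2

1 → match
2 → match
3 → no match
4 → no match
5 → no match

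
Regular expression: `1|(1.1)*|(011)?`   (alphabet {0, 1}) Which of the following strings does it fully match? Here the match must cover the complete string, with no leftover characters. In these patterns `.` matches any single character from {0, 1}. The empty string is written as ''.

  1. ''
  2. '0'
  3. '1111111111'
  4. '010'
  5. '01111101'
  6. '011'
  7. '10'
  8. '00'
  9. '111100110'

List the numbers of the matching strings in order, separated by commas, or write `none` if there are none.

1 → match
2 → no match
3 → no match
4 → no match
5 → no match
6 → match
7 → no match
8 → no match
9 → no match

1, 6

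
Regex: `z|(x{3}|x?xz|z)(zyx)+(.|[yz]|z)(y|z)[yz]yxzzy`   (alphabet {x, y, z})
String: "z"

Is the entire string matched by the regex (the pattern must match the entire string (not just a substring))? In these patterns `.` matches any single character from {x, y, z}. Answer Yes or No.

Yes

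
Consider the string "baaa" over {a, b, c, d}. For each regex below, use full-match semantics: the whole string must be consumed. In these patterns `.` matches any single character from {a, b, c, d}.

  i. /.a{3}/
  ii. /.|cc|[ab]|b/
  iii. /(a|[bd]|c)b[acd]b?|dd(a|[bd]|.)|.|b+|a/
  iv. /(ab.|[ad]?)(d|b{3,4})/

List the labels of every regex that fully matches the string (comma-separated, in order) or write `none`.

i

i → match
ii → no match
iii → no match
iv → no match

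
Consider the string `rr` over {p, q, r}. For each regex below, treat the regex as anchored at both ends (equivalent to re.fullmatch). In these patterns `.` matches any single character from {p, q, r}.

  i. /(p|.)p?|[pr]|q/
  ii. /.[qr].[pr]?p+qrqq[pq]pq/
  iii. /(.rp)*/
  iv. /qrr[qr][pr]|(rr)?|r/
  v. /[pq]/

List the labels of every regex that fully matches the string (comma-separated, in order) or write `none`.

iv

i → no match
ii → no match — must end with `pq`
iii → no match
iv → match
v → no match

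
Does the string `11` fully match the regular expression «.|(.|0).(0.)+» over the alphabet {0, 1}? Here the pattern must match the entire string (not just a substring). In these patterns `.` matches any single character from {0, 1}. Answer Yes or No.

No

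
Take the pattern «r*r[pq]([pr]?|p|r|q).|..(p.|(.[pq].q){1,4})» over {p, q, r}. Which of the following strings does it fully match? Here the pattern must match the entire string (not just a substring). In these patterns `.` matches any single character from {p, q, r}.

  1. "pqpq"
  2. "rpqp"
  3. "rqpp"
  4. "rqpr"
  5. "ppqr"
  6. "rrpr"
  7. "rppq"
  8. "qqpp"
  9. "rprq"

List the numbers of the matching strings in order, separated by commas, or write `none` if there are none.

1, 2, 3, 4, 6, 7, 8, 9

1 → match
2 → match
3 → match
4 → match
5 → no match
6 → match
7 → match
8 → match
9 → match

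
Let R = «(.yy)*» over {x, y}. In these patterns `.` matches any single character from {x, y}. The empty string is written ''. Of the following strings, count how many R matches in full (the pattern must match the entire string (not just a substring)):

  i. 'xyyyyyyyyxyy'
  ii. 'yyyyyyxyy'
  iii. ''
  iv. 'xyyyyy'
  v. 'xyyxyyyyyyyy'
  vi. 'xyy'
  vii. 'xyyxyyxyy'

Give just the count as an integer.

7

i → match
ii → match
iii → match
iv → match
v → match
vi → match
vii → match
Total matched: 7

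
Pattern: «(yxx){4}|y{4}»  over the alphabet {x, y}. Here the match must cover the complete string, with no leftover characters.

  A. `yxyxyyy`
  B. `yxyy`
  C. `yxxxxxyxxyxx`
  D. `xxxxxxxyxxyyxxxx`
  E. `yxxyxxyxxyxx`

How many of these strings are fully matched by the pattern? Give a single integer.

1

A → no match
B → no match
C → no match
D → no match
E → match
Total matched: 1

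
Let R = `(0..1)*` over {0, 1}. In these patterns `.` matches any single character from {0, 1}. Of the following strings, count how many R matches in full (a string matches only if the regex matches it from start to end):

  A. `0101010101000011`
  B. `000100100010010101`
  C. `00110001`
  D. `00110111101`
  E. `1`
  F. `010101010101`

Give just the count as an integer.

2

A → no match
B → no match
C. `00110001` → match
D. `00110111101` → no match
E. `1` → no match
F. `010101010101` → match
Total matched: 2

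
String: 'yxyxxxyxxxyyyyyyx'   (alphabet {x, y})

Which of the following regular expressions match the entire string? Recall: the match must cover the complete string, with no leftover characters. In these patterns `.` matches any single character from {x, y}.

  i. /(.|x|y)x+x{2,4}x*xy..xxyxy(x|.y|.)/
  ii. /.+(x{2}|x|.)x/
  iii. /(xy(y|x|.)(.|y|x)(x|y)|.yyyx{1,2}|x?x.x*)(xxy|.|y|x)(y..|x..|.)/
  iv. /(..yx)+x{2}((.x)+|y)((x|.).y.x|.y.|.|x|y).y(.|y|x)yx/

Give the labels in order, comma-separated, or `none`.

ii, iv

i → no match
ii → match
iii → no match
iv → match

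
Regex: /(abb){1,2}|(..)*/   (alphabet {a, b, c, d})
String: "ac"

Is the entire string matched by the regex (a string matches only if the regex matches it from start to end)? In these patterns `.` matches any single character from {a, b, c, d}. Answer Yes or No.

Yes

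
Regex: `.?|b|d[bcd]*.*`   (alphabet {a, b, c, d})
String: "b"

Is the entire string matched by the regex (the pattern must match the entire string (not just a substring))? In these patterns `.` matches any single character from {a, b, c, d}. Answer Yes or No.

Yes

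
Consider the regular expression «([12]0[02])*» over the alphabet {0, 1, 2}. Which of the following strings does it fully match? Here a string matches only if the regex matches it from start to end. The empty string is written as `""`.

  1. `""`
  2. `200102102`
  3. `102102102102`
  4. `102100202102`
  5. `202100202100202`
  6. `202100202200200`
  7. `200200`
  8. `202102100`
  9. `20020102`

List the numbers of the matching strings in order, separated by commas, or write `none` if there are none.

1 → match
2 → match
3 → match
4 → match
5 → match
6 → match
7 → match
8 → match
9 → no match

1, 2, 3, 4, 5, 6, 7, 8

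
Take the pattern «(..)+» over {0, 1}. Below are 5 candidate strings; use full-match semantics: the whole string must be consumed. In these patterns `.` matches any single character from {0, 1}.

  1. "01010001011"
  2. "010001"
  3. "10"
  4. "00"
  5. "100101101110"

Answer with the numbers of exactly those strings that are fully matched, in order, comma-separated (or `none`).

1 → no match
2 → match
3 → match
4 → match
5 → match

2, 3, 4, 5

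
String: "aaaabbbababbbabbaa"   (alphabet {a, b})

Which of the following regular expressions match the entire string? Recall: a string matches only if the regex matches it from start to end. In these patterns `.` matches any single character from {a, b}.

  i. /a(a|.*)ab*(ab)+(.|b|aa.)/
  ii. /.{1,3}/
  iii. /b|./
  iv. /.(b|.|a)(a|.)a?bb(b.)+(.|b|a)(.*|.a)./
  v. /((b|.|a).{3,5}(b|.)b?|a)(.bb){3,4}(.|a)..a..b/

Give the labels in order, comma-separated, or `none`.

i → no match
ii → no match
iii → no match
iv → match
v → no match — must end with "b"

iv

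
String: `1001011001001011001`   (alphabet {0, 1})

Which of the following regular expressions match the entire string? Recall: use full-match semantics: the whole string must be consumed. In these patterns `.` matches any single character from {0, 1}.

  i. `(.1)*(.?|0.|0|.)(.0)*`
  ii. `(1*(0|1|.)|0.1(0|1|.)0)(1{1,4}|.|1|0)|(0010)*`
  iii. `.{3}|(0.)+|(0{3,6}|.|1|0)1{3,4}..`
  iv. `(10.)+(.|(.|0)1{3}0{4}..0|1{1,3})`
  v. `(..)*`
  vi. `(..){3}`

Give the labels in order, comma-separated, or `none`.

i → no match
ii → no match
iii → no match
iv → match
v → no match
vi → no match

iv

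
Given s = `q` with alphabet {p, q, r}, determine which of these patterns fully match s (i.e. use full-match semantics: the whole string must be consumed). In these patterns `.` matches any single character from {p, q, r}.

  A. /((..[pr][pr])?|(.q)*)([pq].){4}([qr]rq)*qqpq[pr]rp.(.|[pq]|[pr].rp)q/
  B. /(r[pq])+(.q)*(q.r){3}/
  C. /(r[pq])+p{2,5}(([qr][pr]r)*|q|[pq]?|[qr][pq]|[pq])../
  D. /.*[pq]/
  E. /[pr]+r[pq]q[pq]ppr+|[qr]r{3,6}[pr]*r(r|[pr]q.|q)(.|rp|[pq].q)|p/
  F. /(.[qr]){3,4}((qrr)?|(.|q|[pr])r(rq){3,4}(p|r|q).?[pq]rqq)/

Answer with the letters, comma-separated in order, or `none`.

D

A → no match
B → no match — must start with `r`
C → no match — must start with `r`
D → match
E → no match
F → no match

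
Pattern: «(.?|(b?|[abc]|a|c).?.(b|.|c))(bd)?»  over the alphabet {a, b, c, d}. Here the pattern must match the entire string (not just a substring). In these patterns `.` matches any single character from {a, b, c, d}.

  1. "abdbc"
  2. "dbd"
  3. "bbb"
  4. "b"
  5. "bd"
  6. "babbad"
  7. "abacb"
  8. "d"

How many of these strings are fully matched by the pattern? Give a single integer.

5

1 → no match
2 → match
3 → match
4 → match
5 → match
6 → no match
7 → no match
8 → match
Total matched: 5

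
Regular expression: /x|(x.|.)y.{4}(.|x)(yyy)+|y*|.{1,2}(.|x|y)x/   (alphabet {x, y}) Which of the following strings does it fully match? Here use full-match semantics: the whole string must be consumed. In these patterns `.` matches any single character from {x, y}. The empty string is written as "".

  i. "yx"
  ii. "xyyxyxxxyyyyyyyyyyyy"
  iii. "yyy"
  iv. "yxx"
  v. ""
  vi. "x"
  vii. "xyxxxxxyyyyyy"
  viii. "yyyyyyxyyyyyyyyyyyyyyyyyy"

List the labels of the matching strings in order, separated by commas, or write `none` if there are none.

ii, iii, iv, v, vi, vii, viii

i → no match
ii → match
iii → match
iv → match
v → match
vi → match
vii → match
viii → match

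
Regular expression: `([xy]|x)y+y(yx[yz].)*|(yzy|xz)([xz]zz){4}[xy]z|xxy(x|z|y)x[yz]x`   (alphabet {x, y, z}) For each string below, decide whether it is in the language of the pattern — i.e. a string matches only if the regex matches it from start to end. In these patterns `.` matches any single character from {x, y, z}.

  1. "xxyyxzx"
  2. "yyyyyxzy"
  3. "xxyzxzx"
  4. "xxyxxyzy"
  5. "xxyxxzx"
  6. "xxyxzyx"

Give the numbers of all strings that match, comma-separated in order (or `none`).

1. "xxyyxzx" → match
2. "yyyyyxzy" → match
3. "xxyzxzx" → match
4. "xxyxxyzy" → no match
5. "xxyxxzx" → match
6. "xxyxzyx" → no match

1, 2, 3, 5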